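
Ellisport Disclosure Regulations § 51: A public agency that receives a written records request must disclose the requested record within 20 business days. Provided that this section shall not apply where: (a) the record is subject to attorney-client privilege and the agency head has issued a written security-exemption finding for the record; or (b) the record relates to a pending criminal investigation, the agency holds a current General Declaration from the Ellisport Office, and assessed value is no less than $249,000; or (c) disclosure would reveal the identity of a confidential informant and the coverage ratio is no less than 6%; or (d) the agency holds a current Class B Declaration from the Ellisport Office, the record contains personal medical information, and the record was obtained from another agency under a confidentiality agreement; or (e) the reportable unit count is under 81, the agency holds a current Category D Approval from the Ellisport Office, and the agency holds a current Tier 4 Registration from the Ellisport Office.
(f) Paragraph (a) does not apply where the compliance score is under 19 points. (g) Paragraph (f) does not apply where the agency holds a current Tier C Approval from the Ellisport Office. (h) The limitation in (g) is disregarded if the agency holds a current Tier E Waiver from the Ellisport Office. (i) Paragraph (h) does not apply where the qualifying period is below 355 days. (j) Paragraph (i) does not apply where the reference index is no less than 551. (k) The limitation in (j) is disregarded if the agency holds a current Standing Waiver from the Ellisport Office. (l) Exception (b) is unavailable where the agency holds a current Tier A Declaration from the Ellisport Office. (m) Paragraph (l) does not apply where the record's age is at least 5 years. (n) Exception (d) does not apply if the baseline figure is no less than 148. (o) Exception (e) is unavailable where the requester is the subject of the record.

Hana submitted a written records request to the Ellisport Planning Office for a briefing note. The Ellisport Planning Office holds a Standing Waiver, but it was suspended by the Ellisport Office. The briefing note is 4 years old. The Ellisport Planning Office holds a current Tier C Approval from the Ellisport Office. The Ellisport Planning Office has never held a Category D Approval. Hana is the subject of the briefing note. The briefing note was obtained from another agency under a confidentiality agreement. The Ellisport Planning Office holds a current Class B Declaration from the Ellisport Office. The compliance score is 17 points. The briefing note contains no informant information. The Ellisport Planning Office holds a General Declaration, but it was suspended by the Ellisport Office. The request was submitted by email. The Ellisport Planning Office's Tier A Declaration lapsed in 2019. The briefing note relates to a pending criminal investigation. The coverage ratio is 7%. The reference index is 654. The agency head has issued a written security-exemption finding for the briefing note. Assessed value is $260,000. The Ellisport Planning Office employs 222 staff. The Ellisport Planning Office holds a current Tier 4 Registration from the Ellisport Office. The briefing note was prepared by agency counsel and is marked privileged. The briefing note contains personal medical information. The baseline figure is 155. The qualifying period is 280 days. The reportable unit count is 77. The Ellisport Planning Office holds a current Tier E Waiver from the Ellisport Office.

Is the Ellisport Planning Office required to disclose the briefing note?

Exception (a): the briefing note is privileged; a written security-exemption finding has been issued — every condition holds. But applying paragraphs (f)–(k): (f) operates — the compliance score is 17 points, under the 19 points limit. (g) operates (a current Tier C Approval is held), but is set aside by (h): (h) is triggered — a current Tier E Waiver is held. (i) would limit (h) — the qualifying period is 280 days, below the 355 days limit — but (j) sets (i) aside: (j) is engaged — the reference index is 654, meeting the 551 threshold. (k) does not operate here (no current Standing Waiver is held), so (j) stands. (a) is therefore removed.
Exception (b) fails — no current General Declaration is held.
Exception (c) fails — the briefing note contains no informant information.
Exception (d)'s conditions are all satisfied: a current Class B Declaration is held; the briefing note contains personal medical information; the briefing note was obtained under a confidentiality agreement. But applying paragraph (n): (n) operates against (d): the baseline figure is 155, meeting the 148 threshold. Exception (d) does not apply.
Exception (e) requires that the agency holds a current Category D Approval from the Ellisport Office; but no current Category D Approval is held, so (e) is unavailable.
No exception applies. The general rule governs.

Yes — the Ellisport Planning Office must disclose the briefing note.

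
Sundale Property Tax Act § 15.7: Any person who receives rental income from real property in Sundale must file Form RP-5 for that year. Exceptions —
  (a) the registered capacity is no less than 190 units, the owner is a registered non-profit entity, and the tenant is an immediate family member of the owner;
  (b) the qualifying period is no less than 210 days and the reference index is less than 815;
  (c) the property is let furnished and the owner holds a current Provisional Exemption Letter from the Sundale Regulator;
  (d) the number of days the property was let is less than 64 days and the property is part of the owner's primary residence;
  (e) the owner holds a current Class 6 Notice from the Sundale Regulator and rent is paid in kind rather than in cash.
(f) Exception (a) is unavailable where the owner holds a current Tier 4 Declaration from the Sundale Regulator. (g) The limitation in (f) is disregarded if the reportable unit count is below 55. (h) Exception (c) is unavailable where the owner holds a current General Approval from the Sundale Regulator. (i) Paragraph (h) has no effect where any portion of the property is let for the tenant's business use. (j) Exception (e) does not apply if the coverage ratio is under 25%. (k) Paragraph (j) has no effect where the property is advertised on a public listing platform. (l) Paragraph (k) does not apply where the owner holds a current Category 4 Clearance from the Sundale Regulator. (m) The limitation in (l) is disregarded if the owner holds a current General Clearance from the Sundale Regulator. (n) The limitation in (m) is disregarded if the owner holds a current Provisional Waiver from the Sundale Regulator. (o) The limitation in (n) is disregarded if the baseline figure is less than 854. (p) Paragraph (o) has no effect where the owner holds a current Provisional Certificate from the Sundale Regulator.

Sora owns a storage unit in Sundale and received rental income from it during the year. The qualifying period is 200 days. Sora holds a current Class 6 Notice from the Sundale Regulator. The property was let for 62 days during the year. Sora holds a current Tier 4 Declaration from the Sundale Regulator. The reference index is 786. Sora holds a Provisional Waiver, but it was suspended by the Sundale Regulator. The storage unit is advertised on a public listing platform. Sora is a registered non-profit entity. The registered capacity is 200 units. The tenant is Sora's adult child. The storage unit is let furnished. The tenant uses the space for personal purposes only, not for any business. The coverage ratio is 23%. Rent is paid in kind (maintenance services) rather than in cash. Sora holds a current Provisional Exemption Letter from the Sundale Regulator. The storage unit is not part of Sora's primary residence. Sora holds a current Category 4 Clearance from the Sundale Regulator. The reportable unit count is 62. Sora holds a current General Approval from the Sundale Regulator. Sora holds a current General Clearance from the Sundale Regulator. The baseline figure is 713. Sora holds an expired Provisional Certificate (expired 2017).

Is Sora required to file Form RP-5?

Exception (a)'s conditions are all satisfied: the registered capacity is 200 units, meeting the 190 units threshold; Sora is a registered non-profit; the tenant is an immediate family member. But applying paragraphs (f)–(g): (f) is engaged — a current Tier 4 Declaration is held. (g), which would lift (f), does not operate here — the reportable unit count is 62, not below 55. So (a) is unavailable.
Exception (b) does not apply: the qualifying period is 200 days, short of 210 days.
All of (c)'s requirements are met (the property is let furnished; a current Provisional Exemption Letter is held). Turning to paragraphs (h)–(i): (h) operates against (c): a current General Approval is held. (i), which would lift (h), is inapplicable — the space is used for personal purposes only. Exception (c) does not apply.
Exception (d) requires that the property is part of the owner's primary residence; but the storage unit is not part of the primary residence, so (d) is unavailable.
All of (e)'s requirements are met (a current Class 6 Notice is held; rent is paid in kind). Under paragraphs (j)–(p): (j) operates (the coverage ratio is 23%, under the 25% limit), but is set aside by (k): (k) applies — the property is publicly advertised. (l) would limit (k) — a current Category 4 Clearance is held — but (m) sets (l) aside: (m) operates against (l): a current General Clearance is held. (n), which would lift (m), is not engaged — no current Provisional Waiver is held. Exception (e) stands.

No — exception (e) applies; Sora is not required to file Form RP-5.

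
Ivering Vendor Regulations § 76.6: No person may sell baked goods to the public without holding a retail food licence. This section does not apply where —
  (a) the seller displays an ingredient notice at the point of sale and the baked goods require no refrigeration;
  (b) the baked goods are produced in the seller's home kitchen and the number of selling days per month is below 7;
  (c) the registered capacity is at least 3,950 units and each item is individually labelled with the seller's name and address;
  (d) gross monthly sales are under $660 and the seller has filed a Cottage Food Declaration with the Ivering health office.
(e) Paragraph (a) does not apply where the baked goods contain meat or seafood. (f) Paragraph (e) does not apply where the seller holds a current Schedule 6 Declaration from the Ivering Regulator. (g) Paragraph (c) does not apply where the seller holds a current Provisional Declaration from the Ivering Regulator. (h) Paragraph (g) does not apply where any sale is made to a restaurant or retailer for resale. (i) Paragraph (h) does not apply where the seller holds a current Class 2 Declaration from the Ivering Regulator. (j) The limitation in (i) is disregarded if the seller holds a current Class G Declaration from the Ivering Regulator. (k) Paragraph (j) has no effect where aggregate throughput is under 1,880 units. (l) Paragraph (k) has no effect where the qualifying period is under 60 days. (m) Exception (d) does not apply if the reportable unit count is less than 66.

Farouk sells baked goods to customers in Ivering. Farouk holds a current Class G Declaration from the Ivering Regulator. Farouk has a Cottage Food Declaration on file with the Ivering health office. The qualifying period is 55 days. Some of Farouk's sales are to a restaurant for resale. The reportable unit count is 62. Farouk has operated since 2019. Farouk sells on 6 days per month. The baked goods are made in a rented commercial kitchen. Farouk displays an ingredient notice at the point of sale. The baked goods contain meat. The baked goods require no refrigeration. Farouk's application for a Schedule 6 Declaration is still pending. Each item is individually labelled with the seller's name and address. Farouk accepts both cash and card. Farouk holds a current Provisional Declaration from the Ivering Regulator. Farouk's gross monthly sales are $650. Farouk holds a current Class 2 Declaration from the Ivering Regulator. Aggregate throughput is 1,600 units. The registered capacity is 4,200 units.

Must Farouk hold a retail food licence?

All of (a)'s requirements are met (an ingredient notice is displayed; the baked goods are shelf-stable). But applying paragraphs (e)–(f): (e) operates against (a): the baked goods contain meat. (f) is not triggered (no current Schedule 6 Declaration is held), so (e) stands. (a) is therefore removed.
Exception (b) requires that the baked goods are produced in the seller's home kitchen; but the baked goods are made in a commercial kitchen, not a home kitchen, so (b) is unavailable.
All of (c)'s requirements are met (the registered capacity is 4,200 units, meeting the 3,950 units threshold; items are individually labelled). Applying paragraphs (g)–(l): (g) would limit (c) — a current Provisional Declaration is held — but (h) sets (g) aside: (h) operates — some sales are to a restaurant for resale. (i) applies (a current Class 2 Declaration is held), but is itself disapplied by (j): (j) is engaged — a current Class G Declaration is held. (k) is triggered (aggregate throughput is 1,600 units, under the 1,880 units limit), but yields to (l): (l) operates against (k): the qualifying period is 55 days, under the 60 days limit. (c) remains available.
All of (d)'s requirements are met (gross monthly sales are $650, under the $660 limit; a Cottage Food Declaration is on file). But applying paragraph (m): (m) operates against (d): the reportable unit count is 62, less than the 66 limit. (d) is therefore removed.

No — exception (c) applies; Farouk is not required to hold a retail food licence.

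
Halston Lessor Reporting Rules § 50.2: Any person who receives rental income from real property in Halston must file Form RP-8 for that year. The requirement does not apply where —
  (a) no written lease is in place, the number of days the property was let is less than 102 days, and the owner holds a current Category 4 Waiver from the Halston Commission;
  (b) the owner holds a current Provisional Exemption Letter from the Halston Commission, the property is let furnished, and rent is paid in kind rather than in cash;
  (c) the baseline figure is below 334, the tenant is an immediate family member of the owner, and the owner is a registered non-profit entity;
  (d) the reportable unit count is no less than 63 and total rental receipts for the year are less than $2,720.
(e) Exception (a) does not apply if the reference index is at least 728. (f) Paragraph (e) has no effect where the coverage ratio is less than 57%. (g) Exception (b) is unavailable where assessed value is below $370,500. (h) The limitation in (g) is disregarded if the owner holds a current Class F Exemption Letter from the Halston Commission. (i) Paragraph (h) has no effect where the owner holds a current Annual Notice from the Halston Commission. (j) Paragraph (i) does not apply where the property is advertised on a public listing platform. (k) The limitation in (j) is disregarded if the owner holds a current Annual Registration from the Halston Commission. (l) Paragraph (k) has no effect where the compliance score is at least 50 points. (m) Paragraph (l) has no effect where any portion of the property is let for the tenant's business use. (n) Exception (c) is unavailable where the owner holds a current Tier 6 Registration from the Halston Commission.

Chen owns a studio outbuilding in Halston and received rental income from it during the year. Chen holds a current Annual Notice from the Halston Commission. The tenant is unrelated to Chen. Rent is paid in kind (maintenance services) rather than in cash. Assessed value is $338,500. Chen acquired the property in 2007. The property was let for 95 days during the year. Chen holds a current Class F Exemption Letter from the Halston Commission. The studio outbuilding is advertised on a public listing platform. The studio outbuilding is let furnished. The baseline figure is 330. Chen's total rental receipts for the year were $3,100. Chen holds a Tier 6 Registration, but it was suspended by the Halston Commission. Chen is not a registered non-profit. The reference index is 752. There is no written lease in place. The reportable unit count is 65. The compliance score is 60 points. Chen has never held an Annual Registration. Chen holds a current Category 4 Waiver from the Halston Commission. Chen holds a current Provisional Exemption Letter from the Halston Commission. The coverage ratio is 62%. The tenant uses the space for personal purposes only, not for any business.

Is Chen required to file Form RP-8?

Exception (a): there is no written lease; the number of days the property was let is 95 days, less than the 102 days limit; a current Category 4 Waiver is held — every condition holds. But: (e) operates against (a): the reference index is 752, meeting the 728 threshold. (f) is not engaged (the coverage ratio is 62%, not less than 57%), so (e) stands. (a) is therefore removed.
Exception (b)'s conditions are all satisfied: a current Provisional Exemption Letter is held; the property is let furnished; rent is paid in kind. Under paragraphs (g)–(m): (g) would limit (b) — assessed value is $338,500, below the $370,500 limit — but (h) sets (g) aside: (h) applies — a current Class F Exemption Letter is held. (i) would limit (h) — a current Annual Notice is held — but (j) sets (i) aside: (j) operates against (i): the property is publicly advertised. (k), which would lift (j), is inapplicable — there is no Annual Registration in force. (b) remains available.
Exception (c) fails — the tenant is unrelated to the owner.
Exception (d) does not apply: total rental receipts for the year are $3,100, not less than $2,720.

No — exception (b) applies; Chen is not required to file Form RP-8.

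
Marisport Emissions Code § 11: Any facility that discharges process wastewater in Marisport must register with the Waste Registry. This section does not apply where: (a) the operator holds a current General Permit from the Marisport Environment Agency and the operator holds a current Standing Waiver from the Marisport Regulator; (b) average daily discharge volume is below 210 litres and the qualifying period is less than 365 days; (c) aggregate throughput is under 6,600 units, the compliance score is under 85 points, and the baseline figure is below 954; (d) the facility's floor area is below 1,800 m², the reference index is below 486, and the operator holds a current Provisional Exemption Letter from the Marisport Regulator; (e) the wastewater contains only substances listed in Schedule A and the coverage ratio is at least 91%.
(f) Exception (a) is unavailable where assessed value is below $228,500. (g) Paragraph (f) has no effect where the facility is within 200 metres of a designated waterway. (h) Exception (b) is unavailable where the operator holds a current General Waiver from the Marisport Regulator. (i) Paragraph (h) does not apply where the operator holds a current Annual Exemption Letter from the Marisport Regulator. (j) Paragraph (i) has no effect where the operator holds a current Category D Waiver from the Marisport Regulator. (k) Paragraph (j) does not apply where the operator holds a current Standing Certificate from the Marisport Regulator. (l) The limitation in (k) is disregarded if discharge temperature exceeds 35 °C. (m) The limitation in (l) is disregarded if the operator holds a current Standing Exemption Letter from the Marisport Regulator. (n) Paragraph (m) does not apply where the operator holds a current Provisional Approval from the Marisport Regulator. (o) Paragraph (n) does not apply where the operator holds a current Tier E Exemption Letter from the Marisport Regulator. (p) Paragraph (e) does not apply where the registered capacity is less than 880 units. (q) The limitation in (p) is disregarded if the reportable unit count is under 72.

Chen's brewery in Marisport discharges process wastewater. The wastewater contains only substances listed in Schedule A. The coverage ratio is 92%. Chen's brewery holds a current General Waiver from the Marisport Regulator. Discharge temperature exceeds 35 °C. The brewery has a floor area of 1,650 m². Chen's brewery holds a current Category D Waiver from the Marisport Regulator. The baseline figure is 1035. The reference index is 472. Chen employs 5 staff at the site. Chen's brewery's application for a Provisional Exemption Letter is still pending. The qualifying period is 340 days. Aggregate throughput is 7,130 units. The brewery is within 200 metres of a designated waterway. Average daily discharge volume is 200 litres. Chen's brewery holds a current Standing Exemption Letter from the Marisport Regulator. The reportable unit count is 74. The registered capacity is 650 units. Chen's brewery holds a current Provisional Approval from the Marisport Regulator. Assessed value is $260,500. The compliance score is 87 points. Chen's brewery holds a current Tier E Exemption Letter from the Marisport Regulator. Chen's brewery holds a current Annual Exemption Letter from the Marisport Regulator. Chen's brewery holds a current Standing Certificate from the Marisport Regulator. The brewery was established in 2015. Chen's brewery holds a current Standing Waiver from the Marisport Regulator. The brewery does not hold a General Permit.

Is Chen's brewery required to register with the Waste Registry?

Exception (a) does not apply: no General Permit is held.
All of (b)'s requirements are met (average daily discharge volume is 200 litres, below the 210 litres limit; the qualifying period is 340 days, less than the 365 days limit). Under paragraphs (h)–(o): (h) is triggered (a current General Waiver is held), but is overridden by (i): (i) operates against (h): a current Annual Exemption Letter is held. (j) would limit (i) — a current Category D Waiver is held — but (k) sets (j) aside: (k) operates against (j): a current Standing Certificate is held. (l) would limit (k) — discharge temperature exceeds 35 °C — but (m) sets (l) aside: (m) operates against (l): a current Standing Exemption Letter is held. (n) applies (a current Provisional Approval is held), but is overridden by (o): (o) is engaged — a current Tier E Exemption Letter is held. Exception (b) stands.
Exception (c) fails — aggregate throughput is 7,130 units, not under 6,600 units.
Exception (d) requires that the operator holds a current Provisional Exemption Letter from the Marisport Regulator; but there is no Provisional Exemption Letter in force, so (d) is unavailable.
Exception (e)'s conditions are all satisfied: the wastewater is Schedule-A-only; the coverage ratio is 92%, meeting the 91% threshold. But applying paragraphs (p)–(q): (p) operates against (e): the registered capacity is 650 units, less than the 880 units limit. (q), which would lift (p), is not triggered — the reportable unit count is 74, not under 72. Exception (e) does not apply.

No — exception (b) applies; Chen's brewery is not required to register with the Waste Registry.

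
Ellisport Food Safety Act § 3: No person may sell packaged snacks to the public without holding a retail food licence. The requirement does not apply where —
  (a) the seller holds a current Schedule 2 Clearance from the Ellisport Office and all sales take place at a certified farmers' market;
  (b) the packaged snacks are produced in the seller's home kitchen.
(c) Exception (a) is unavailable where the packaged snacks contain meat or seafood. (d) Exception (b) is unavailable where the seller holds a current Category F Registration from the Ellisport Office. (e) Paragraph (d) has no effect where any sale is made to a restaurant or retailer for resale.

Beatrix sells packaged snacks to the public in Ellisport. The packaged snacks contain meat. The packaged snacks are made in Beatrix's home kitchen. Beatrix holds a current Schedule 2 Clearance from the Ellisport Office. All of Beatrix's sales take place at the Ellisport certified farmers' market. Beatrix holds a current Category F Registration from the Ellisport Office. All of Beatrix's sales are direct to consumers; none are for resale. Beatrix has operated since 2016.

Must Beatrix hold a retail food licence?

Exception (a)'s conditions are all satisfied: a current Schedule 2 Clearance is held; all sales are at a certified farmers' market. Turning to paragraph (c): (c) is engaged — the packaged snacks contain meat. Exception (a) does not apply.
Exception (b) is satisfied on its face — the packaged snacks are home-kitchen produced. But: (d) is engaged — a current Category F Registration is held. (e) is not engaged (no sales are for resale), so (d) stands. So (b) is unavailable.
No exception is made out. Beatrix falls within the general rule.

Yes — Beatrix must hold a retail food licence.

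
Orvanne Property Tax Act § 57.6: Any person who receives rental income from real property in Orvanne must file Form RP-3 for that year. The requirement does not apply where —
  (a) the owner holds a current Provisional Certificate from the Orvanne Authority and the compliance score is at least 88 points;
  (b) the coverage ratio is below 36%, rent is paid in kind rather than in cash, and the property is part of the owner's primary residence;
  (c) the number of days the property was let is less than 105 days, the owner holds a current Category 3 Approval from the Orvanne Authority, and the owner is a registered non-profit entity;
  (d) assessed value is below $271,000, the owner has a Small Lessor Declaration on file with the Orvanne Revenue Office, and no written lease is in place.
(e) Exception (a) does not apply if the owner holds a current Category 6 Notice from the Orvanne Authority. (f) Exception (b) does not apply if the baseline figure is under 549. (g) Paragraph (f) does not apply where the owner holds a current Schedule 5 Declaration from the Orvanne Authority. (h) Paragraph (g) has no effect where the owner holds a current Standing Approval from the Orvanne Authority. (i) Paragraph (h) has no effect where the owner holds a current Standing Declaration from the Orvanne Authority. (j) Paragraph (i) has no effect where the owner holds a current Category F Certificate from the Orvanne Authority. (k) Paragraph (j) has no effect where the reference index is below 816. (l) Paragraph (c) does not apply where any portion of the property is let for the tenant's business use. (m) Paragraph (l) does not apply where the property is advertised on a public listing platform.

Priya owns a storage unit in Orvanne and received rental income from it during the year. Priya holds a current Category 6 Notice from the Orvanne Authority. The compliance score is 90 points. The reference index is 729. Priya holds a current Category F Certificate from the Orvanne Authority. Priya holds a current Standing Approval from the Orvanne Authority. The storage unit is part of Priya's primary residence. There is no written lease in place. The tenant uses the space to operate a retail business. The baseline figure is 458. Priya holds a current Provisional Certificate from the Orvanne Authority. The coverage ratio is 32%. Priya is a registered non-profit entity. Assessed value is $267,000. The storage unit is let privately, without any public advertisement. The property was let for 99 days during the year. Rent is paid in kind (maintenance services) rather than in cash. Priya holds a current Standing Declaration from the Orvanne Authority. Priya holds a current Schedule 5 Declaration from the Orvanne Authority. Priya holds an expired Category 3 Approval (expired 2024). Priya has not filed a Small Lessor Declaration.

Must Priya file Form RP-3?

Exception (a)'s conditions are all satisfied: a current Provisional Certificate is held; the compliance score is 90 points, meeting the 88 points threshold. Turning to paragraph (e): (e) operates against (a): a current Category 6 Notice is held. (a) is therefore removed.
Exception (b) is satisfied on its face — the coverage ratio is 32%, below the 36% limit; rent is paid in kind; the storage unit is part of the primary residence. As to paragraphs (f)–(k): (f) operates (the baseline figure is 458, under the 549 limit), but yields to (g): (g) operates — a current Schedule 5 Declaration is held. (h) is triggered (a current Standing Approval is held), but is set aside by (i): (i) is engaged — a current Standing Declaration is held. (j) is engaged (a current Category F Certificate is held), but is displaced by (k): (k) applies — the reference index is 729, below the 816 limit. Exception (b) stands.
Exception (c) does not apply: no current Category 3 Approval is held.
Exception (d) does not apply: no Small Lessor Declaration is on file.

No — exception (b) applies; Priya is not required to file Form RP-3.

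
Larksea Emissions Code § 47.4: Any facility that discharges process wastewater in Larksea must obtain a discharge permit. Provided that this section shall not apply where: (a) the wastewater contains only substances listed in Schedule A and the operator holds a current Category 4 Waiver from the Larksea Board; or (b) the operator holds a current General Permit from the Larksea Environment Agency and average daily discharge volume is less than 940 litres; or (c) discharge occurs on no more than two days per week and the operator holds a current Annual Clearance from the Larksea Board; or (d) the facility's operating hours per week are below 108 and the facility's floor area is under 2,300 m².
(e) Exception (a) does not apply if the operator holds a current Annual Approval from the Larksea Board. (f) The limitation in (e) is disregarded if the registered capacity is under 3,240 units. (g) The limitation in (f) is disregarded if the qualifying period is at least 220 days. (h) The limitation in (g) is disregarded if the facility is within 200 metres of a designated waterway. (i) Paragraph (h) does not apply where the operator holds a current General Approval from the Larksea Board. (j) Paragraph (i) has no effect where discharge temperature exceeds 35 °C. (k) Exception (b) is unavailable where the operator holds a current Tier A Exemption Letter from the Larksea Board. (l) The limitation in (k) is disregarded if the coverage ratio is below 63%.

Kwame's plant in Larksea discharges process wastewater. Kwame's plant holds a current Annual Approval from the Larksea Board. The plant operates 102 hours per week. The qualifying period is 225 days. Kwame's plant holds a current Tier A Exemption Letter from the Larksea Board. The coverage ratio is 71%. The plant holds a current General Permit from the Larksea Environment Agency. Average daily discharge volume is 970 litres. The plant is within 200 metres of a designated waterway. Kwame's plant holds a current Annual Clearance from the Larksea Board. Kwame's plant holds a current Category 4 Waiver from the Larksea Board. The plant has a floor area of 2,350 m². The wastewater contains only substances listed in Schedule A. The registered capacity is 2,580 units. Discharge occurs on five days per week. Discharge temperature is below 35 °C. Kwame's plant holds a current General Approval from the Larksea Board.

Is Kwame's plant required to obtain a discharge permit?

Yes — Kwame's plant must obtain a discharge permit.

All of (a)'s requirements are met (the wastewater is Schedule-A-only; a current Category 4 Waiver is held). Turning to paragraphs (e)–(j): (e) is triggered — a current Annual Approval is held. (f) is triggered (the registered capacity is 2,580 units, under the 3,240 units limit), but is displaced by (g): (g) is engaged — the qualifying period is 225 days, meeting the 220 days threshold. (h) operates (the plant is within 200 m of a designated waterway), but is set aside by (i): (i) is engaged — a current General Approval is held. (j), which would lift (i), is not triggered — discharge temperature is below 35 °C. So (a) is unavailable.
Exception (b) requires that average daily discharge volume is less than 940 litres; but average daily discharge volume is 970 litres, not less than 940 litres, so (b) is unavailable.
Exception (c) fails — discharge occurs on five days per week.
Exception (d) fails — the facility's floor area is 2,350 m², not under 2,300 m².
Every exception is unavailable, so the rule governs.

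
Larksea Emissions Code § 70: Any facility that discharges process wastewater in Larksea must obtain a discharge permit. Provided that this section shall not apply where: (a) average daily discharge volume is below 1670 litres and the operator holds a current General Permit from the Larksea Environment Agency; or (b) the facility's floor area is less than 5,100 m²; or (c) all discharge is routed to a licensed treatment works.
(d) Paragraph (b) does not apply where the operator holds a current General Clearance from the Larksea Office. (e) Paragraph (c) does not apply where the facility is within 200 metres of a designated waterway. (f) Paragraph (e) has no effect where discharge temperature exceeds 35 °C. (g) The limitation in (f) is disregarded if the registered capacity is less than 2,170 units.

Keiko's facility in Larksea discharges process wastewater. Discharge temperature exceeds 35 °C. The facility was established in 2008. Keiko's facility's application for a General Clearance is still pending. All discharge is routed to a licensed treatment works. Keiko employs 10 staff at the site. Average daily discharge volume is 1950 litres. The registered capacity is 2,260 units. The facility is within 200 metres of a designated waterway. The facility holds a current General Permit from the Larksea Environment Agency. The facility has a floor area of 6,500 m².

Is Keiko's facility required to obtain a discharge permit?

No — exception (c) applies; Keiko's facility is not required to obtain a discharge permit.

Exception (a) does not apply: average daily discharge volume is 1950 litres, not below 1670 litres.
Exception (b) requires that the facility's floor area is less than 5,100 m²; but the facility's floor area is 6,500 m², not less than 5,100 m², so (b) is unavailable.
All of (c)'s requirements are met (discharge is routed to a licensed treatment works). As to paragraphs (e)–(g): (e) is triggered (the facility is within 200 m of a designated waterway), but is set aside by (f): (f) operates — discharge temperature exceeds 35 °C. (g), which would lift (f), does not operate here — the registered capacity is 2,260 units, not less than 2,170 units. So (c) applies.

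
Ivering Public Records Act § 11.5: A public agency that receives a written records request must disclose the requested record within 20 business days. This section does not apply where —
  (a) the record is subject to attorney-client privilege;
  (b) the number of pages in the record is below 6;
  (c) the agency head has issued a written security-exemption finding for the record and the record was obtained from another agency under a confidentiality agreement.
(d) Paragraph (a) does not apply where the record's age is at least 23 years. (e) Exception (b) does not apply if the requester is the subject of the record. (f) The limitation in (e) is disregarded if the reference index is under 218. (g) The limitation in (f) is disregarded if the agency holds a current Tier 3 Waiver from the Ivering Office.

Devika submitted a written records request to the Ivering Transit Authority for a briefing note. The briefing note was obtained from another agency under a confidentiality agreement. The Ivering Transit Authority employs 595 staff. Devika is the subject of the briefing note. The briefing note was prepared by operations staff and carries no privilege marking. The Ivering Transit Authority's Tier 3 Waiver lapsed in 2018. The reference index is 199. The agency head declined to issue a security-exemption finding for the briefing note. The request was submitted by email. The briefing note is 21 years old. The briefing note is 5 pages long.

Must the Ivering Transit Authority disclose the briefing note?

No — exception (b) applies; the Ivering Transit Authority is not required to disclose the briefing note.

Exception (a) requires that the record is subject to attorney-client privilege; but the briefing note carries no privilege marking, so (a) is unavailable.
Exception (b) is satisfied on its face — the number of pages in the record is 5, below the 6 limit. As to paragraphs (e)–(g): (e) is triggered (Devika is the subject of the briefing note), but is overridden by (f): (f) applies — the reference index is 199, under the 218 limit. (g) is not triggered (the Tier 3 Waiver is not current), so (f) stands. So (b) applies.
Exception (c) requires that the agency head has issued a written security-exemption finding for the record; but the agency head declined to issue a security-exemption finding, so (c) is unavailable.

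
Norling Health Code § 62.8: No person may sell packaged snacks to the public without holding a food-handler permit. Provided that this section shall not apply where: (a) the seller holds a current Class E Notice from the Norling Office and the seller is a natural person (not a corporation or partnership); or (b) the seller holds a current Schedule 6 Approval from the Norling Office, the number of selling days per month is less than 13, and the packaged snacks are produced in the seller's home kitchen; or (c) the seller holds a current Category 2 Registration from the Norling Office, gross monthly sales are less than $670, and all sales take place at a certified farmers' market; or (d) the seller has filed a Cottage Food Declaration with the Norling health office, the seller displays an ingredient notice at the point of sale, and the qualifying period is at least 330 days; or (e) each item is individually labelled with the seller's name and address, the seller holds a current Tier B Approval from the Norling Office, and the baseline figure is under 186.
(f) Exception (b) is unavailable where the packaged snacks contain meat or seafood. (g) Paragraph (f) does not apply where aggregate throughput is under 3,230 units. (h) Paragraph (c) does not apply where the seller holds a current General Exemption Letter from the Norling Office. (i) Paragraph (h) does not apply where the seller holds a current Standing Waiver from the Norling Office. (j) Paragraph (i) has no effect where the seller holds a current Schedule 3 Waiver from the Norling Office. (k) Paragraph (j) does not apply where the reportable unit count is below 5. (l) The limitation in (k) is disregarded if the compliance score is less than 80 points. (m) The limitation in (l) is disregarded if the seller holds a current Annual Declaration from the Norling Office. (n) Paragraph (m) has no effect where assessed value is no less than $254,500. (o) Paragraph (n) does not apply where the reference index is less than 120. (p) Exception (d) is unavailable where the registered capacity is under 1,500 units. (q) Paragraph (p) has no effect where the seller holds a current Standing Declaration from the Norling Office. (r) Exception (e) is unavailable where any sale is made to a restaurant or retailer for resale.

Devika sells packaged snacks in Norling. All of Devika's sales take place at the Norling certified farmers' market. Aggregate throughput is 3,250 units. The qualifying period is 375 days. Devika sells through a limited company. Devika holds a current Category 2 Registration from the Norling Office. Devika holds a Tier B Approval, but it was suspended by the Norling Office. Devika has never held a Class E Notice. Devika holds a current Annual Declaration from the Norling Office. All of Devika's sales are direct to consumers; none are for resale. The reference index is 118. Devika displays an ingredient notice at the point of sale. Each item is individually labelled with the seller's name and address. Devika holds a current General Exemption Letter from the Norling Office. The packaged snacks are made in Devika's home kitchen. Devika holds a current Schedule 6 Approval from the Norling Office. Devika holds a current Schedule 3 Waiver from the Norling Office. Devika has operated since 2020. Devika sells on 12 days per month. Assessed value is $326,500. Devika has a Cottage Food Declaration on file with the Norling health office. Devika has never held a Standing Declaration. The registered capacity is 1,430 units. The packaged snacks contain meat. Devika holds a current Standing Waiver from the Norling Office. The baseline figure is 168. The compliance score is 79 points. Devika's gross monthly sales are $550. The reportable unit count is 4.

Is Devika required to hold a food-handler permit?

Exception (a) fails — the Class E Notice is not current.
All of (b)'s requirements are met (a current Schedule 6 Approval is held; the number of selling days per month is 12, less than the 13 limit; the packaged snacks are home-kitchen produced). Turning to paragraphs (f)–(g): (f) is engaged — the packaged snacks contain meat. (g), which would lift (f), is not triggered — aggregate throughput is 3,250 units, not under 3,230 units. (b) is therefore removed.
All of (c)'s requirements are met (a current Category 2 Registration is held; gross monthly sales are $550, less than the $670 limit; all sales are at a certified farmers' market). Applying paragraphs (h)–(o): (h) would limit (c) — a current General Exemption Letter is held — but (i) sets (h) aside: (i) operates against (h): a current Standing Waiver is held. (j) applies (a current Schedule 3 Waiver is held), but is itself disapplied by (k): (k) operates — the reportable unit count is 4, below the 5 limit. (l) operates (the compliance score is 79 points, less than the 80 points limit), but is itself disapplied by (m): (m) operates against (l): a current Annual Declaration is held. (n) would limit (m) — assessed value is $326,500, meeting the $254,500 threshold — but (o) sets (n) aside: (o) operates against (n): the reference index is 118, less than the 120 limit. So (c) applies.
All of (d)'s requirements are met (a Cottage Food Declaration is on file; an ingredient notice is displayed; the qualifying period is 375 days, meeting the 330 days threshold). However, paragraphs (p)–(q) must be considered: (p) operates against (d): the registered capacity is 1,430 units, under the 1,500 units limit. (q) is not triggered (the Standing Declaration is not current), so (p) stands. (d) is therefore removed.
Exception (e) does not apply: there is no Tier B Approval in force.

No — exception (c) applies; Devika is not required to hold a food-handler permit.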